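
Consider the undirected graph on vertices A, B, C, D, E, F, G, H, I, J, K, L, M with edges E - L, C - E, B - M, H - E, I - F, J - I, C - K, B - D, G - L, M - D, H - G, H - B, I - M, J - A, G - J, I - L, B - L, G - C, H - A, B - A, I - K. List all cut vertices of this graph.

Removing I increases the component count from 1 to 2, so I is a cut vertex.
By contrast removing B leaves 1 component; it is not a cut vertex. No other vertex is a cut vertex either.

I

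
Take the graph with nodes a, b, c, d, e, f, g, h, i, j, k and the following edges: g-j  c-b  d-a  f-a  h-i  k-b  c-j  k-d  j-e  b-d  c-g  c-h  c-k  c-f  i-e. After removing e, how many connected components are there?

1

With e gone, the remaining components are: {a, b, c, d, f, g, h, i, j, k}.
That is 1 component.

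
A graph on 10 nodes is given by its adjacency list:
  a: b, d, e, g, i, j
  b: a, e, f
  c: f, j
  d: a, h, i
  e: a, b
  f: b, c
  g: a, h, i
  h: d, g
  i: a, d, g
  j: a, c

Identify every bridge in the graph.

The edges on the cycle a-j-c-f-b-a are not bridges since each lies on that cycle.
Every edge lies on some cycle, so there are no bridges.

none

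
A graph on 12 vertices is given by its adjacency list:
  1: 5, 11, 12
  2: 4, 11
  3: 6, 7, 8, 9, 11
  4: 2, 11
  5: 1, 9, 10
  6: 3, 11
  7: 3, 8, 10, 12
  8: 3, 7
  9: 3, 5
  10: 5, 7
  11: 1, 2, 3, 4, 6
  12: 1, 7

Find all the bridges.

none

The edges on the cycle 1-11-3-9-5-1 are not bridges since each lies on that cycle.
Every edge lies on some cycle, so there are no bridges.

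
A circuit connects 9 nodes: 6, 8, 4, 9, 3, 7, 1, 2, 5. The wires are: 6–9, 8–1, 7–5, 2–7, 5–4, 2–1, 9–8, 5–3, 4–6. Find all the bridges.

3-5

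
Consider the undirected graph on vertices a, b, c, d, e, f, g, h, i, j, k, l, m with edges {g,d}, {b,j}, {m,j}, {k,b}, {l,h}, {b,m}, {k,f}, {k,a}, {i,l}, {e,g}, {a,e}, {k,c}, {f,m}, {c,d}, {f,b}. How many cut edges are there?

2

The edges on the cycle k-f-m-j-b-k are not bridges since each lies on that cycle.
But removing i-l disconnects i from l; removing l-h disconnects l from h — these are bridges.
That makes 2 bridges.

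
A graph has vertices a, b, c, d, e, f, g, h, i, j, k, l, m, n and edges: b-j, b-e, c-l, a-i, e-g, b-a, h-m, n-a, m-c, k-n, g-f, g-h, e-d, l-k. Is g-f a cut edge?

Yes

Removing g-f leaves no path between g and f: the component count goes from 1 to 2. So it is a bridge.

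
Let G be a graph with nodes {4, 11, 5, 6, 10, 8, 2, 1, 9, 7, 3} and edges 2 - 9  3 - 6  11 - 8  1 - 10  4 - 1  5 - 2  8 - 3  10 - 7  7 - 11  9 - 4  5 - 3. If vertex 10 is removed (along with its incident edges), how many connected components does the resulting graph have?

With 10 gone, the remaining components are: {1, 2, 3, 4, 5, 6, 7, 8, 9, 11}.
That is 1 component.

1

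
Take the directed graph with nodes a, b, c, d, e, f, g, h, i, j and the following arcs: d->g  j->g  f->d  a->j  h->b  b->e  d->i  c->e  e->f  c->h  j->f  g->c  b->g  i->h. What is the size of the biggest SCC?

8

{b, c, d, e, f, g, h, i} are all mutually reachable — one SCC of size 8.
{j} is an SCC by itself.
{a} is an SCC by itself.
The largest has 8 vertices.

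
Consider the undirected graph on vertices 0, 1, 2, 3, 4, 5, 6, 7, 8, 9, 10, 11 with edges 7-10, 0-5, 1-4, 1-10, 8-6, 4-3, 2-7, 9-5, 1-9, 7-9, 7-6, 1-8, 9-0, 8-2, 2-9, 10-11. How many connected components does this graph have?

Starting from 0 we can reach 0, 1, 2, 3, 4, 5, 6, 7, 8, 9, 10, 11. That is one component of size 12.
Total: 1 component.

1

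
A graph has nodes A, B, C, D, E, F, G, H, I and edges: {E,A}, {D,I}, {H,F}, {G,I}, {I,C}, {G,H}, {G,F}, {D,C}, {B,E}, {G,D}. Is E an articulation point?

Deleting E raises the number of components from 2 to 3, so E is a cut vertex.

Yes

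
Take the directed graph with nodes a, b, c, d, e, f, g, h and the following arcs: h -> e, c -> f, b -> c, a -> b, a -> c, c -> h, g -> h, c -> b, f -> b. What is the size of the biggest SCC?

{b, c, f} are all mutually reachable — one SCC of size 3.
{e} is an SCC by itself.
{d} is an SCC by itself.
{h} is an SCC by itself.
{a} is an SCC by itself.
(and 1 more singleton SCC)
The largest has 3 vertices.

3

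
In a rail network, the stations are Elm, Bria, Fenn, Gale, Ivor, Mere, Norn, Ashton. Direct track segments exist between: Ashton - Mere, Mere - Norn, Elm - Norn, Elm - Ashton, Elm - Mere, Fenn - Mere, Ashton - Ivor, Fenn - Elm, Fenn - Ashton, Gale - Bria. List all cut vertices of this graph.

Removing Ashton increases the component count from 2 to 3, so Ashton is a cut vertex.
By contrast removing Gale leaves 2 components; it is not a cut vertex. No other vertex is a cut vertex either.

Ashton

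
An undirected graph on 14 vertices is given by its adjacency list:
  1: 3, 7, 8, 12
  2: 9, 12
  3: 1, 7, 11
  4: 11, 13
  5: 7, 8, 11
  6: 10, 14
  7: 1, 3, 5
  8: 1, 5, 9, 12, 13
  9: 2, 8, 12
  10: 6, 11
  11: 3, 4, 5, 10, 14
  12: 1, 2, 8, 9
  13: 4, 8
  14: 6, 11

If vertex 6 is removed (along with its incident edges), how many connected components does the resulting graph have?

With 6 gone, the remaining components are: {1, 2, 3, 4, 5, 7, 8, 9, 10, 11, 12, 13, 14}.
That is 1 component.

1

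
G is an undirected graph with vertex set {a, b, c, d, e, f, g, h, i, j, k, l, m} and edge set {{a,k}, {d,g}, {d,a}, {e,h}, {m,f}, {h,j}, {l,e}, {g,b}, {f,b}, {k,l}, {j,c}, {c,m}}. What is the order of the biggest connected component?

12

i is isolated — a component by itself.
Starting from a we can reach a, b, c, d, e, f, g, h, j, k, l, m. That is one component of size 12.
The largest has 12 vertices.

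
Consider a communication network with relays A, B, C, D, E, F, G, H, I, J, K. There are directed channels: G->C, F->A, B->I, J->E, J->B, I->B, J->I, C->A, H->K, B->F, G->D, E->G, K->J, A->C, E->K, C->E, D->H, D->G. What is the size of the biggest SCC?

11

{A, B, C, D, E, F, G, H, I, J, K} are all mutually reachable — one SCC of size 11.
The largest has 11 vertices.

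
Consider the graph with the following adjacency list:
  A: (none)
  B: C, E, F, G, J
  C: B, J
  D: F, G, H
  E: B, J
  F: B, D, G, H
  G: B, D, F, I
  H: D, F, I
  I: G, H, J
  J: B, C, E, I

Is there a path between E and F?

Yes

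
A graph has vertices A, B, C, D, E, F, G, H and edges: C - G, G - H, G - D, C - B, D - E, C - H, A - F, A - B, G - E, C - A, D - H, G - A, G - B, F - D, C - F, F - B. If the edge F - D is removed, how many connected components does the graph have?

1

F and D are still connected via F-C-G-D, so the component count stays at 1.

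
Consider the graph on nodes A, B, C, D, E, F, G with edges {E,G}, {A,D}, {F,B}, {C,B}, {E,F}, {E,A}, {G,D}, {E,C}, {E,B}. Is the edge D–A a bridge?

After removing D–A, the path D-G-E-A still connects them, so the edge is not a bridge.

No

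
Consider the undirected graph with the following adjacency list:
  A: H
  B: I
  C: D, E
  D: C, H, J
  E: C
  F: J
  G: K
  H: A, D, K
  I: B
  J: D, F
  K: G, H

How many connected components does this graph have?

Starting from B we can reach B, I. That is one component of size 2.
Starting from A we can reach A, C, D, E, F, G, H, J, K. That is one component of size 9.
Total: 2 components.

2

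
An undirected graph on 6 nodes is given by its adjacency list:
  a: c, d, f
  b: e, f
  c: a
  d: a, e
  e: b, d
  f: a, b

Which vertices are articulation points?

a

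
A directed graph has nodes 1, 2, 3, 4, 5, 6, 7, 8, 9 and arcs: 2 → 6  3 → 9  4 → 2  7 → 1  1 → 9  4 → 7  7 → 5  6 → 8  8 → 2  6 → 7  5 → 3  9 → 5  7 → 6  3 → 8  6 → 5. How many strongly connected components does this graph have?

2

{1, 2, 3, 5, 6, 7, 8, 9} are all mutually reachable — one SCC of size 8.
{4} is an SCC by itself.
That gives 2 strongly connected components.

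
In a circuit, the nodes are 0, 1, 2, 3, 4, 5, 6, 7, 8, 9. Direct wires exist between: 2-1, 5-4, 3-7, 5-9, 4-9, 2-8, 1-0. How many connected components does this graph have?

4

6 is isolated — a component by itself.
Starting from 3 we can reach 3, 7. That is one component of size 2.
Starting from 4 we can reach 4, 5, 9. That is one component of size 3.
Starting from 0 we can reach 0, 1, 2, 8. That is one component of size 4.
Total: 4 components.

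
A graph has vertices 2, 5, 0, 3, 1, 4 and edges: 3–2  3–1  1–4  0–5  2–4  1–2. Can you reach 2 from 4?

Yes

From 4 we can reach 1, 2, 3, 4, which includes 2.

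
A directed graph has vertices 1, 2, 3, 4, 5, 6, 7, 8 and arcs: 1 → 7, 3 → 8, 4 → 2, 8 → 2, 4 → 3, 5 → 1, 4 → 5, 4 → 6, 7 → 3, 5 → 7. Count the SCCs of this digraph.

8

{7} is an SCC by itself.
{4} is an SCC by itself.
{5} is an SCC by itself.
{6} is an SCC by itself.
{8} is an SCC by itself.
(and 3 more singleton SCCs)
That gives 8 strongly connected components.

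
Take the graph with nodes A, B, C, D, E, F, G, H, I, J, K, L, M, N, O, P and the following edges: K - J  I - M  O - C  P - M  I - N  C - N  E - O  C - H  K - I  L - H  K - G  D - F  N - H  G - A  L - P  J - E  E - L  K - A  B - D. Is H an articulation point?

No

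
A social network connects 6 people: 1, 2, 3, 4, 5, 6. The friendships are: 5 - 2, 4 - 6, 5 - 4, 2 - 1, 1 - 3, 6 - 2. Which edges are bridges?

1-2, 1-3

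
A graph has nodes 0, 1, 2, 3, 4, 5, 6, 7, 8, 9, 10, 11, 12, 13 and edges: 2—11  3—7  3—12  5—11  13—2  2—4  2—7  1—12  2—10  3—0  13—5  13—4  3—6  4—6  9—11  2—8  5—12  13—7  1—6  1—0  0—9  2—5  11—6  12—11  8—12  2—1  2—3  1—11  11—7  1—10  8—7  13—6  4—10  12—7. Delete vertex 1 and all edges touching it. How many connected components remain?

With 1 gone, the remaining components are: {0, 2, 3, 4, 5, 6, 7, 8, 9, 10, 11, 12, 13}.
That is 1 component.

1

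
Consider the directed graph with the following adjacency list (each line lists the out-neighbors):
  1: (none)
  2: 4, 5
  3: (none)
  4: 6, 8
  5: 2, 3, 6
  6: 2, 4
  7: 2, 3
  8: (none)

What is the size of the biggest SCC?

4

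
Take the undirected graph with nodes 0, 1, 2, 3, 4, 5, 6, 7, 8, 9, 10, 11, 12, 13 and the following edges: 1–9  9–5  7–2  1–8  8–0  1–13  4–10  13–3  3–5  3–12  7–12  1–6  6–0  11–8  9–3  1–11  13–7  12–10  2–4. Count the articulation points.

1

Removing 1 increases the component count from 1 to 2, so 1 is a cut vertex.
By contrast removing 6 leaves 1 component; it is not a cut vertex. No other vertex is a cut vertex either.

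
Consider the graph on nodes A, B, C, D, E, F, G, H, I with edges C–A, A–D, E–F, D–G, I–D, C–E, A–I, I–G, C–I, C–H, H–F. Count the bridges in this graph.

0

The edges on the cycle C-H-F-E-C are not bridges since each lies on that cycle.
Every edge lies on some cycle, so there are no bridges.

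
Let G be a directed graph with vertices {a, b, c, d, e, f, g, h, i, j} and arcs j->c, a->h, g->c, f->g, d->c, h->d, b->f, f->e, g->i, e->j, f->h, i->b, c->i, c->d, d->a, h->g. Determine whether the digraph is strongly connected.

Yes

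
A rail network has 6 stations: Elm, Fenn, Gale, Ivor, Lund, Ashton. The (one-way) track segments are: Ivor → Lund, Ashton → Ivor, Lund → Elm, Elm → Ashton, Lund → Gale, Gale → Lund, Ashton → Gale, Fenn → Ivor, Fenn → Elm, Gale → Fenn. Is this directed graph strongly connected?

From Elm we can reach every vertex (Elm, Fenn, Gale, Ivor, Lund, Ashton), and every vertex can reach Elm (Elm, Fenn, Gale, Ivor, Lund, Ashton). So the whole graph is one strongly connected component.

Yes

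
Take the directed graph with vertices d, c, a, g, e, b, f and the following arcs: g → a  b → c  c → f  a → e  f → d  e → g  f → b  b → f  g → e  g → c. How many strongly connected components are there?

3

{a, e, g} are all mutually reachable — one SCC of size 3.
{b, c, f} are all mutually reachable — one SCC of size 3.
{d} is an SCC by itself.
That gives 3 strongly connected components.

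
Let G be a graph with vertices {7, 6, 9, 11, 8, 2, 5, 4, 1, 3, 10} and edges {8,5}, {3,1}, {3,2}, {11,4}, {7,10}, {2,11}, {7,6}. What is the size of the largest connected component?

5

9 is isolated — a component by itself.
Starting from 5 we can reach 5, 8. That is one component of size 2.
Starting from 6 we can reach 6, 7, 10. That is one component of size 3.
Starting from 1 we can reach 1, 2, 3, 4, 11. That is one component of size 5.
The largest has 5 vertices.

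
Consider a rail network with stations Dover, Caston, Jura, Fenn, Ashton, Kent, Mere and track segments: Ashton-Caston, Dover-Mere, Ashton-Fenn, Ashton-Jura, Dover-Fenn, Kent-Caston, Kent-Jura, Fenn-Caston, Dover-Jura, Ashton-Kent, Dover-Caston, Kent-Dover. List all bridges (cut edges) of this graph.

Dover-Mere

The edges on the cycle Ashton-Kent-Dover-Jura-Ashton are not bridges since each lies on that cycle.
But removing Mere-Dover disconnects Mere from Dover — this is a bridge.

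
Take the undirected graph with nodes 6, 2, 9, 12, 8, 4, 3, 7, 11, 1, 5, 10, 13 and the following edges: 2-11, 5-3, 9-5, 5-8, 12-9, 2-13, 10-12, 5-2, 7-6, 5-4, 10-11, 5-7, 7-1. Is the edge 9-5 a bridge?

After removing 9-5, the path 9-12-10-11-2-5 still connects them, so the edge is not a bridge.

No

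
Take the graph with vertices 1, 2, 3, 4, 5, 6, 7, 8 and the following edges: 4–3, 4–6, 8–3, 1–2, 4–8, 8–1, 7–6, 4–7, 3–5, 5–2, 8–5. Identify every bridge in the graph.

none

The edges on the cycle 4-7-6-4 are not bridges since each lies on that cycle.
Every edge lies on some cycle, so there are no bridges.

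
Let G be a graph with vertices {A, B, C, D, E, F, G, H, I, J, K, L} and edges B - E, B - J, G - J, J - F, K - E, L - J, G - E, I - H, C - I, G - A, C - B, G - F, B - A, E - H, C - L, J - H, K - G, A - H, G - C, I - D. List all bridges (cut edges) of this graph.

The edges on the cycle C-L-J-H-I-C are not bridges since each lies on that cycle.
But removing D - I disconnects D from I — this is a bridge.

D-I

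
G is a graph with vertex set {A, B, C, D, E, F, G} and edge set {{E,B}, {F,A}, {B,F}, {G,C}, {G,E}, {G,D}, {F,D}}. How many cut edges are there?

2

The edges on the cycle G-E-B-F-D-G are not bridges since each lies on that cycle.
But removing F—A disconnects F from A; removing G—C disconnects G from C — these are bridges.
That makes 2 bridges.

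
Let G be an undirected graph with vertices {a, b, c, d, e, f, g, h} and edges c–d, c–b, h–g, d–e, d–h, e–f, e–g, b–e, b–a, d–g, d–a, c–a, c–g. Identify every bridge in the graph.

The edges on the cycle c-d-e-b-c are not bridges since each lies on that cycle.
But removing f–e disconnects f from e — this is a bridge.

e-f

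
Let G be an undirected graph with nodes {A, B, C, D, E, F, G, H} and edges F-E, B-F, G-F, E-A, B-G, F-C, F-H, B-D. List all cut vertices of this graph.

Removing B increases the component count from 1 to 2, so B is a cut vertex.
Removing E increases the component count from 1 to 2, so E is a cut vertex.
Removing F increases the component count from 1 to 4, so F is a cut vertex.
By contrast removing C leaves 1 component; it is not a cut vertex. No other vertex is a cut vertex either.

B, E, F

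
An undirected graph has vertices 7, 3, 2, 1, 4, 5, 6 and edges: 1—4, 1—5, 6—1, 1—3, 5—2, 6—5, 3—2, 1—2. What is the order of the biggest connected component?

7 is isolated — a component by itself.
Starting from 1 we can reach 1, 2, 3, 4, 5, 6. That is one component of size 6.
The largest has 6 vertices.

6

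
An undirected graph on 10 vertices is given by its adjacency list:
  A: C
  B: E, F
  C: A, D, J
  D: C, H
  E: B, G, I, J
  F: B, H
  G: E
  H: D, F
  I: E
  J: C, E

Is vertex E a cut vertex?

Deleting E raises the number of components from 1 to 3, so E is a cut vertex.

Yes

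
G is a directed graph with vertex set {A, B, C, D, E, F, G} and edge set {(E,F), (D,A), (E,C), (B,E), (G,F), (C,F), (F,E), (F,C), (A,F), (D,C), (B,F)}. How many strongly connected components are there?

5

{C, E, F} are all mutually reachable — one SCC of size 3.
{G} is an SCC by itself.
{D} is an SCC by itself.
{B} is an SCC by itself.
{A} is an SCC by itself.
That gives 5 strongly connected components.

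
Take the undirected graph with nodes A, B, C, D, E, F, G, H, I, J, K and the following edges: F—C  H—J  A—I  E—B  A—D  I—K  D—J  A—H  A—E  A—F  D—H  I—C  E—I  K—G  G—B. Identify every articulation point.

A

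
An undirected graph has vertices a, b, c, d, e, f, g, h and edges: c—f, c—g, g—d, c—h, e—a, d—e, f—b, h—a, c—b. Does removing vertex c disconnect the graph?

Yes

Deleting c raises the number of components from 1 to 2, so c is a cut vertex.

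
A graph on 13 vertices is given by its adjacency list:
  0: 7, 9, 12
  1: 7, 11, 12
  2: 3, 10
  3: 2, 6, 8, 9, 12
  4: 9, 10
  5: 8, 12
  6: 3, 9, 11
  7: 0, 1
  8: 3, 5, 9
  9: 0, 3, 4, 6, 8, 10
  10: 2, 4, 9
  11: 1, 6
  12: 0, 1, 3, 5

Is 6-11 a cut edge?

After removing 6-11, the path 6-3-12-1-11 still connects them, so the edge is not a bridge.

No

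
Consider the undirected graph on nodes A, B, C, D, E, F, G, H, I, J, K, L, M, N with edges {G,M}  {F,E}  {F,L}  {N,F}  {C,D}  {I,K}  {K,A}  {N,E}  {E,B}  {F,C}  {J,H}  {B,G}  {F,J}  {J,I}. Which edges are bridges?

The edges on the cycle N-F-E-N are not bridges since each lies on that cycle.
But removing J—I disconnects J from I; removing B—E disconnects B from E; removing F—L disconnects F from L; removing G—M disconnects G from M — these are bridges.
In total 11 edges are bridges.

A-K, B-E, B-G, C-D, C-F, F-J, F-L, G-M, H-J, I-J, I-K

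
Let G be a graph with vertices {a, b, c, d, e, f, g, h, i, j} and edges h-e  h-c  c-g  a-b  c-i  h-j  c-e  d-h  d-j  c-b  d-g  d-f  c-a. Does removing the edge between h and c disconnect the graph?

After removing h-c, the path h-e-c still connects them, so the edge is not a bridge.

No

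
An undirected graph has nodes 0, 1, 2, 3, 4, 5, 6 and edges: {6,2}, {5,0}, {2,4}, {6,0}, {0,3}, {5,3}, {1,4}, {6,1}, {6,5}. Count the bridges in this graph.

The edges on the cycle 6-1-4-2-6 are not bridges since each lies on that cycle.
Every edge lies on some cycle, so there are no bridges.

0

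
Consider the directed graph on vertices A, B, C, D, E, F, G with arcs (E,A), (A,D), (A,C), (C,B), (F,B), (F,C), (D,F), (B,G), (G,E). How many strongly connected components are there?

{A, B, C, D, E, F, G} are all mutually reachable — one SCC of size 7.
That gives 1 strongly connected component.

1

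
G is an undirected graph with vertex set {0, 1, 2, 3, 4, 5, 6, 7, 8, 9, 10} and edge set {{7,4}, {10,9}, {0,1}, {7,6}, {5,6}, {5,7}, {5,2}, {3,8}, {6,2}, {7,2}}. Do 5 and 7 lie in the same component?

From 5 we can reach 2, 4, 5, 6, 7, which includes 7.

Yes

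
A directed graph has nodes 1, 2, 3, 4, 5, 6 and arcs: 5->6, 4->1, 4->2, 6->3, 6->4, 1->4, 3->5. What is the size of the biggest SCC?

3

{3, 5, 6} are all mutually reachable — one SCC of size 3.
{1, 4} are all mutually reachable — one SCC of size 2.
{2} is an SCC by itself.
The largest has 3 vertices.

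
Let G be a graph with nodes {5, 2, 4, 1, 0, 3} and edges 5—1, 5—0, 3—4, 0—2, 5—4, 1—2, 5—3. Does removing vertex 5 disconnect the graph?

Yes

Deleting 5 raises the number of components from 1 to 2, so 5 is a cut vertex.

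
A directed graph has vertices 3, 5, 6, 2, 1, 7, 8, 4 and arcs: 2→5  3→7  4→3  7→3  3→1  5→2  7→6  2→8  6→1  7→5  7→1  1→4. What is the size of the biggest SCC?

{1, 3, 4, 6, 7} are all mutually reachable — one SCC of size 5.
{2, 5} are all mutually reachable — one SCC of size 2.
{8} is an SCC by itself.
The largest has 5 vertices.

5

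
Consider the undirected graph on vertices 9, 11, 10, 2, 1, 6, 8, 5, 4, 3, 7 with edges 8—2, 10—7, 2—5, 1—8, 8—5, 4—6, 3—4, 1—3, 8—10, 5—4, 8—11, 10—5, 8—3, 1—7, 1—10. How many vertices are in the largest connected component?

9 is isolated — a component by itself.
Starting from 1 we can reach 1, 2, 3, 4, 5, 6, 7, 8, 10, 11. That is one component of size 10.
The largest has 10 vertices.

10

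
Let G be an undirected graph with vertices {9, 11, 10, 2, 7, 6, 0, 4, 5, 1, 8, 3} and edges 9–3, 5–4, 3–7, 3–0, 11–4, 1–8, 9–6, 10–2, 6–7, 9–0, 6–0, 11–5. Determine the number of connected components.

Starting from 2 we can reach 2, 10. That is one component of size 2.
Starting from 1 we can reach 1, 8. That is one component of size 2.
Starting from 4 we can reach 4, 5, 11. That is one component of size 3.
Starting from 0 we can reach 0, 3, 6, 7, 9. That is one component of size 5.
Total: 4 components.

4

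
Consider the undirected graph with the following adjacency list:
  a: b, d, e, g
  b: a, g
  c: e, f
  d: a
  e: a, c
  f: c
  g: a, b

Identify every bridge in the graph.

The edges on the cycle a-b-g-a are not bridges since each lies on that cycle.
But removing d-a disconnects d from a; removing e-a disconnects e from a; removing e-c disconnects e from c; removing c-f disconnects c from f — these are bridges.

a-d, a-e, c-e, c-f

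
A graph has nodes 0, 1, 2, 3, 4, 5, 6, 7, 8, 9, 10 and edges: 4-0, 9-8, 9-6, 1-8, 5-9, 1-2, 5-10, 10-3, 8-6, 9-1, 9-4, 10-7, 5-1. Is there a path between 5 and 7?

Yes

From 5 we can reach 0, 1, 2, 3, 4, 5, 6, 7, 8, 9, 10, which includes 7.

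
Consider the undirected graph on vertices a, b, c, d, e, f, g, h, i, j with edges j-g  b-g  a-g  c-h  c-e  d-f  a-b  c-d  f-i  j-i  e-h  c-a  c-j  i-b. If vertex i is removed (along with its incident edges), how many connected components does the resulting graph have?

1

With i gone, the remaining components are: {a, b, c, d, e, f, g, h, j}.
That is 1 component.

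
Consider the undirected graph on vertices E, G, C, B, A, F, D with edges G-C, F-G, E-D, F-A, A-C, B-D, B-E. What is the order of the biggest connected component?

4

Starting from B we can reach B, D, E. That is one component of size 3.
Starting from A we can reach A, C, F, G. That is one component of size 4.
The largest has 4 vertices.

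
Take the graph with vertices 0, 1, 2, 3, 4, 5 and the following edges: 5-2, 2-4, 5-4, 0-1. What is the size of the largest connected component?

3 is isolated — a component by itself.
Starting from 0 we can reach 0, 1. That is one component of size 2.
Starting from 2 we can reach 2, 4, 5. That is one component of size 3.
The largest has 3 vertices.

3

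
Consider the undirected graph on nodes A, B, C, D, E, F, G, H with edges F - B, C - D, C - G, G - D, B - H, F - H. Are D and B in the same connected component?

The component containing D is {C, D, G}, and B is not in it.

No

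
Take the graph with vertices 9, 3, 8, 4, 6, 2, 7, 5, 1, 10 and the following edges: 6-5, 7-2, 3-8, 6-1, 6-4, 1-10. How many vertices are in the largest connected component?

5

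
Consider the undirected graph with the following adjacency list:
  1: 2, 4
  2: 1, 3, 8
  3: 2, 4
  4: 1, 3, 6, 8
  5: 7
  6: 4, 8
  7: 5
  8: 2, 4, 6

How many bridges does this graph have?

The edges on the cycle 4-1-2-3-4 are not bridges since each lies on that cycle.
But removing 7-5 disconnects 7 from 5 — this is a bridge.

1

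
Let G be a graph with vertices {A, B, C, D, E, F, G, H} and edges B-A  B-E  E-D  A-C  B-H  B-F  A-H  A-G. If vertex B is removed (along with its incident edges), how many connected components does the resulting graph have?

3

With B gone, the remaining components are: {F}; {D, E}; {A, C, G, H}.
That is 3 components.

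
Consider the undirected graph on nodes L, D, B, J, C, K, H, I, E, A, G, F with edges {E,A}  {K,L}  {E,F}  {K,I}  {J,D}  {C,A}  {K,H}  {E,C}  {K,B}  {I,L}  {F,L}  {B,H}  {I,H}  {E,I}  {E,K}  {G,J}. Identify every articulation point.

Removing E increases the component count from 2 to 3, so E is a cut vertex.
Removing J increases the component count from 2 to 3, so J is a cut vertex.
By contrast removing B leaves 2 components; it is not a cut vertex. No other vertex is a cut vertex either.

E, J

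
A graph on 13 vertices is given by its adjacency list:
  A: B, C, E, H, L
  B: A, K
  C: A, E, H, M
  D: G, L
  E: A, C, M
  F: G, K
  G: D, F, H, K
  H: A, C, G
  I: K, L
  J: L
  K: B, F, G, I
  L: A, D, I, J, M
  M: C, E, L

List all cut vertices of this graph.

Removing L increases the component count from 1 to 2, so L is a cut vertex.
By contrast removing M leaves 1 component; it is not a cut vertex. No other vertex is a cut vertex either.

L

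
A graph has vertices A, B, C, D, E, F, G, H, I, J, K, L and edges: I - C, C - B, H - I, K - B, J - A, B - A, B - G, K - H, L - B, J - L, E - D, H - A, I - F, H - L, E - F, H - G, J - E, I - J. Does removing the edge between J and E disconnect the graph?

After removing J - E, the path J-I-F-E still connects them, so the edge is not a bridge.

No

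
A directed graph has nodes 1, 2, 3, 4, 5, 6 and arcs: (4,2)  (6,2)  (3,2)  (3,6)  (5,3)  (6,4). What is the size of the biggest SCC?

1

{2} is an SCC by itself.
{3} is an SCC by itself.
{6} is an SCC by itself.
{1} is an SCC by itself.
{4} is an SCC by itself.
(and 1 more singleton SCC)
The largest has 1 vertex.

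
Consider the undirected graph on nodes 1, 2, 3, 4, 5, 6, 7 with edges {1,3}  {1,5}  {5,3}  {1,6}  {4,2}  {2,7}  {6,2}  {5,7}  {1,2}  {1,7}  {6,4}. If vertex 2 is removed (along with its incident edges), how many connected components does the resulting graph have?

With 2 gone, the remaining components are: {1, 3, 4, 5, 6, 7}.
That is 1 component.

1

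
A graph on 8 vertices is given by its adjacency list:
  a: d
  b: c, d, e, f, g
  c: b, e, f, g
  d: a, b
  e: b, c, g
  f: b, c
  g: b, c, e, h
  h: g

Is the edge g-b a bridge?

After removing g-b, the path g-e-b still connects them, so the edge is not a bridge.

No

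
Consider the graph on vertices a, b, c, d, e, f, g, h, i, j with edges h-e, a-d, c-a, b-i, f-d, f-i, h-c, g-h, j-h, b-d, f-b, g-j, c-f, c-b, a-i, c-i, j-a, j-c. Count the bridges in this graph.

1

The edges on the cycle g-j-a-i-c-h-g are not bridges since each lies on that cycle.
But removing e-h disconnects e from h — this is a bridge.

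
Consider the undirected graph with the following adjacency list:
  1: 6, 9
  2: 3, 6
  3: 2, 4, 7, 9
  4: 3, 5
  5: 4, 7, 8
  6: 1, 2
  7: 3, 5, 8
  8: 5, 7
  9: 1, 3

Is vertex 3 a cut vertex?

Yes

Deleting 3 raises the number of components from 1 to 2, so 3 is a cut vertex.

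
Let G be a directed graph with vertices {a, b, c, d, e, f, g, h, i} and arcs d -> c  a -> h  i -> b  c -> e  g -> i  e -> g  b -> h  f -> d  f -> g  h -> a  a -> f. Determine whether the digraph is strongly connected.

Yes

From d we can reach every vertex (a, b, c, d, e, f, g, h, i), and every vertex can reach d (a, b, c, d, e, f, g, h, i). So the whole graph is one strongly connected component.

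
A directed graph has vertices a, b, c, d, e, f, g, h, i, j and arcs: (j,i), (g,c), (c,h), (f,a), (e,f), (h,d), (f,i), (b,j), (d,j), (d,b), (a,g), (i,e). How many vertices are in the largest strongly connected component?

10

{a, b, c, d, e, f, g, h, i, j} are all mutually reachable — one SCC of size 10.
The largest has 10 vertices.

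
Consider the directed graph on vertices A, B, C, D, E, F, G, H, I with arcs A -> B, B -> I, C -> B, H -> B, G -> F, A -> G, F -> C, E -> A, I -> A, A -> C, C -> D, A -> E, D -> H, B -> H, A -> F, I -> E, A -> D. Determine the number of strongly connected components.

1

{A, B, C, D, E, F, G, H, I} are all mutually reachable — one SCC of size 9.
That gives 1 strongly connected component.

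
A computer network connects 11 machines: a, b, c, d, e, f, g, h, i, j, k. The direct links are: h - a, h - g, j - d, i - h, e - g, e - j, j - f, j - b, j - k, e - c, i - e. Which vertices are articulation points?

e, h, j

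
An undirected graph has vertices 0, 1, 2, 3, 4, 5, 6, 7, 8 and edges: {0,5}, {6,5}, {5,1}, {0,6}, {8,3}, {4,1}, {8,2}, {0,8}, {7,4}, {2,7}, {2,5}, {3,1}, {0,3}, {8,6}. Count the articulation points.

0

Removing 2, for instance, still leaves 1 component. No single vertex removal increases the component count — the graph has no articulation points.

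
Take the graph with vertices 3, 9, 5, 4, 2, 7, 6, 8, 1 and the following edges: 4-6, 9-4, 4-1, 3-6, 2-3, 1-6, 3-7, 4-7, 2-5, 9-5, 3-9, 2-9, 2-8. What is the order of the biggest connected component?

Starting from 1 we can reach 1, 2, 3, 4, 5, 6, 7, 8, 9. That is one component of size 9.
The largest has 9 vertices.

9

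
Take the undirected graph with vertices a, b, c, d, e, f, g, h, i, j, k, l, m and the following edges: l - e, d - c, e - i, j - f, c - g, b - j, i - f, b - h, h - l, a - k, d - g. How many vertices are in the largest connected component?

m is isolated — a component by itself.
Starting from a we can reach a, k. That is one component of size 2.
Starting from c we can reach c, d, g. That is one component of size 3.
Starting from b we can reach b, e, f, h, i, j, l. That is one component of size 7.
The largest has 7 vertices.

7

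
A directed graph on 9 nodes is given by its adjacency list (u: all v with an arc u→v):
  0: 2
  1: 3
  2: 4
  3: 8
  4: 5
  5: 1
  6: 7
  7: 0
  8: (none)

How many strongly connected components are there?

9

{8} is an SCC by itself.
{2} is an SCC by itself.
{4} is an SCC by itself.
{7} is an SCC by itself.
{0} is an SCC by itself.
(and 4 more singleton SCCs)
That gives 9 strongly connected components.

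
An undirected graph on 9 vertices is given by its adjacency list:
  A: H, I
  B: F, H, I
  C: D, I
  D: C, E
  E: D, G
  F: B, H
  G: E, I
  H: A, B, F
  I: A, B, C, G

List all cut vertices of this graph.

I

Removing I increases the component count from 1 to 2, so I is a cut vertex.
By contrast removing A leaves 1 component; it is not a cut vertex. No other vertex is a cut vertex either.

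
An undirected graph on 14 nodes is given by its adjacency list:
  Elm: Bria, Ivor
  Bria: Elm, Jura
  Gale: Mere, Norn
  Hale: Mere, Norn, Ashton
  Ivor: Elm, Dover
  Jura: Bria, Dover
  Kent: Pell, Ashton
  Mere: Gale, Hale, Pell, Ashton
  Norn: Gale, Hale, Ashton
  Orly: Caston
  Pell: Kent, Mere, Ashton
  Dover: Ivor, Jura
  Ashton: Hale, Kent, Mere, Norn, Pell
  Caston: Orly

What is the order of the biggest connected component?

Starting from Orly we can reach Orly, Caston. That is one component of size 2.
Starting from Elm we can reach Elm, Bria, Ivor, Jura, Dover. That is one component of size 5.
Starting from Gale we can reach Gale, Hale, Kent, Mere, Norn, Pell, Ashton. That is one component of size 7.
The largest has 7 vertices.

7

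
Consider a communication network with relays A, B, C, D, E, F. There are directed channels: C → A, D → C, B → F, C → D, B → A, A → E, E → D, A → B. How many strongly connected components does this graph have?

2

{A, B, C, D, E} are all mutually reachable — one SCC of size 5.
{F} is an SCC by itself.
That gives 2 strongly connected components.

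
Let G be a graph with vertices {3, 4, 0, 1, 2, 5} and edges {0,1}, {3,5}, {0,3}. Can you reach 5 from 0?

Yes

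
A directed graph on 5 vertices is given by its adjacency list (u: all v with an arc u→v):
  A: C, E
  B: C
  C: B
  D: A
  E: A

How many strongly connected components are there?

3

{A, E} are all mutually reachable — one SCC of size 2.
{B, C} are all mutually reachable — one SCC of size 2.
{D} is an SCC by itself.
That gives 3 strongly connected components.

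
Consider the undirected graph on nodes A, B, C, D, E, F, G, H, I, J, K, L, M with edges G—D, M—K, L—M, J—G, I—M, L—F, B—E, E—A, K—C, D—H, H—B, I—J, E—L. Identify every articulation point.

Removing E increases the component count from 1 to 2, so E is a cut vertex.
Removing K increases the component count from 1 to 2, so K is a cut vertex.
Removing L increases the component count from 1 to 2, so L is a cut vertex.
Likewise M is a cut vertex.
By contrast removing J leaves 1 component; it is not a cut vertex. No other vertex is a cut vertex either.

E, K, L, M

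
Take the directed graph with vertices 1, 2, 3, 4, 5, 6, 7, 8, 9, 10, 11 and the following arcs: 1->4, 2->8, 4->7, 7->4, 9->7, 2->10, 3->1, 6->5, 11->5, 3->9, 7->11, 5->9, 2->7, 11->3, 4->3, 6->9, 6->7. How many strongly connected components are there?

5

{1, 3, 4, 5, 7, 9, 11} are all mutually reachable — one SCC of size 7.
{8} is an SCC by itself.
{2} is an SCC by itself.
{6} is an SCC by itself.
{10} is an SCC by itself.
That gives 5 strongly connected components.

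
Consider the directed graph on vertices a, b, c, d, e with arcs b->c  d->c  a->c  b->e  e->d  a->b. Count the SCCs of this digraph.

5

{b} is an SCC by itself.
{d} is an SCC by itself.
{c} is an SCC by itself.
{e} is an SCC by itself.
{a} is an SCC by itself.
That gives 5 strongly connected components.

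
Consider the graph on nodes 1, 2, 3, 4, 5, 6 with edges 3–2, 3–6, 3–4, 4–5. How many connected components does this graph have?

2

1 is isolated — a component by itself.
Starting from 2 we can reach 2, 3, 4, 5, 6. That is one component of size 5.
Total: 2 components.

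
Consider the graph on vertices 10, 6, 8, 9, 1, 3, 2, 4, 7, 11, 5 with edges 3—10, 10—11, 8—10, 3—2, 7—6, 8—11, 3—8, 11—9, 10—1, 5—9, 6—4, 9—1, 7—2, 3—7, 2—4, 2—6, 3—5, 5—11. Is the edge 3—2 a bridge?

After removing 3—2, the path 3-7-2 still connects them, so the edge is not a bridge.

No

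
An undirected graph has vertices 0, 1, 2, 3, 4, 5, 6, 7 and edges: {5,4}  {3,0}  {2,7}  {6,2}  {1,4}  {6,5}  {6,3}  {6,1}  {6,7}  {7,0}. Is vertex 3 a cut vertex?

Deleting 3 leaves 1 component (was 1) (its neighbors 0, 6 remain connected to each other), so 3 is not a cut vertex.

No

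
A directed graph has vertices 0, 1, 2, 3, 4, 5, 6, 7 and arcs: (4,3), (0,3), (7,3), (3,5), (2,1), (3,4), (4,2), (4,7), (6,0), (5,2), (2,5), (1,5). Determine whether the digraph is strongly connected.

No

There is no directed path from 2 to 6, so the graph is not strongly connected.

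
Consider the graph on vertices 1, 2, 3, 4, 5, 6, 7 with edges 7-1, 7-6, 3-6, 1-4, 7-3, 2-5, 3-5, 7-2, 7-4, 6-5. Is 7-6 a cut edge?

No

After removing 7-6, the path 7-3-6 still connects them, so the edge is not a bridge.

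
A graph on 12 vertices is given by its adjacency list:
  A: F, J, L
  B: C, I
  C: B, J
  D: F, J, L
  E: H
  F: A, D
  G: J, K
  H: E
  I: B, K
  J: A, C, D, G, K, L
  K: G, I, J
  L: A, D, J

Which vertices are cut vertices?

Removing J increases the component count from 2 to 3, so J is a cut vertex.
By contrast removing E leaves 2 components; it is not a cut vertex. No other vertex is a cut vertex either.

J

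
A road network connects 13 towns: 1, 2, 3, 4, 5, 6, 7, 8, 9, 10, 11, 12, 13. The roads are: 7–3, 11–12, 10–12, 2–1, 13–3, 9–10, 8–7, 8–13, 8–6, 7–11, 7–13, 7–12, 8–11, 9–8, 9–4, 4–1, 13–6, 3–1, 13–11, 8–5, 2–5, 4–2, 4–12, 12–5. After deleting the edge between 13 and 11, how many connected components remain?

1

13 and 11 are still connected via 13-8-11, so the component count stays at 1.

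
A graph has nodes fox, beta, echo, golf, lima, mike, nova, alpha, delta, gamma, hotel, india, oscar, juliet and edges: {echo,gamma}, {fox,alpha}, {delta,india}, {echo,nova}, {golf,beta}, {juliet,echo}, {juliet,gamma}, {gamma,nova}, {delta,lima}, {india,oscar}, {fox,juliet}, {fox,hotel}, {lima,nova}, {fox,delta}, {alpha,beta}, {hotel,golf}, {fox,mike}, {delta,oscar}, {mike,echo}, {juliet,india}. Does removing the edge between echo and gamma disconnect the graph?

After removing echo—gamma, the path echo-juliet-gamma still connects them, so the edge is not a bridge.

No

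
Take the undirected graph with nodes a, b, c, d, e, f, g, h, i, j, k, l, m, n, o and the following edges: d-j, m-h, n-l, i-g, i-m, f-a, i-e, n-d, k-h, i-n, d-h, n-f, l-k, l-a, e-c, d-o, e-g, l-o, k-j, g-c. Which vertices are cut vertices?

Removing i increases the component count from 2 to 3, so i is a cut vertex.
By contrast removing c leaves 2 components; it is not a cut vertex. No other vertex is a cut vertex either.

i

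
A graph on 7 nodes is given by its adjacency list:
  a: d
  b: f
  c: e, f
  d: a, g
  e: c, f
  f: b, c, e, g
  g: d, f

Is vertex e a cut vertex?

No

Deleting e leaves 1 component (was 1) (its neighbors c, f remain connected to each other), so e is not a cut vertex.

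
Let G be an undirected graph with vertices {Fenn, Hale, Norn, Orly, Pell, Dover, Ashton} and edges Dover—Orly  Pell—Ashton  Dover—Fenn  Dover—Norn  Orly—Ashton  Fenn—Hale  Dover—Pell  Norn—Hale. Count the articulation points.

1

Removing Dover increases the component count from 1 to 2, so Dover is a cut vertex.
By contrast removing Hale leaves 1 component; it is not a cut vertex. No other vertex is a cut vertex either.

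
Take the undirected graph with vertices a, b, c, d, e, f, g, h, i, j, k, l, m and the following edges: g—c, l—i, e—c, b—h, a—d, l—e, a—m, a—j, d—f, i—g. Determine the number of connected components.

k is isolated — a component by itself.
Starting from b we can reach b, h. That is one component of size 2.
Starting from c we can reach c, e, g, i, l. That is one component of size 5.
Starting from a we can reach a, d, f, j, m. That is one component of size 5.
Total: 4 components.

4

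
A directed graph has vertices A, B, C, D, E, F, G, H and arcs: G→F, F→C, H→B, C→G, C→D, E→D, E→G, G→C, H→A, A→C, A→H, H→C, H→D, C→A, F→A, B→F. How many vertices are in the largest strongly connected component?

{A, B, C, F, G, H} are all mutually reachable — one SCC of size 6.
{D} is an SCC by itself.
{E} is an SCC by itself.
The largest has 6 vertices.

6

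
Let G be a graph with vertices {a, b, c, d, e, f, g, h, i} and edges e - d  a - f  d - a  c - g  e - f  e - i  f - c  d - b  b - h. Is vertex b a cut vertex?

Deleting b raises the number of components from 1 to 2, so b is a cut vertex.

Yes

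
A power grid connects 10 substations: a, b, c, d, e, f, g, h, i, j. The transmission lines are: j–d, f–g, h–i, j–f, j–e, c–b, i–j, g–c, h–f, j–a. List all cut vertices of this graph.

c, f, g, j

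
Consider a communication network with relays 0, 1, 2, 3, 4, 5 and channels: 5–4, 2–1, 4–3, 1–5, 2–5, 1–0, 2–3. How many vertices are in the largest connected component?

6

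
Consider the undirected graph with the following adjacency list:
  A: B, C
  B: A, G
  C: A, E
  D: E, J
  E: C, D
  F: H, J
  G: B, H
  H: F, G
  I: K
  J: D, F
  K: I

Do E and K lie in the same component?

The component containing E is {A, B, C, D, E, F, G, H, J}, and K is not in it.

No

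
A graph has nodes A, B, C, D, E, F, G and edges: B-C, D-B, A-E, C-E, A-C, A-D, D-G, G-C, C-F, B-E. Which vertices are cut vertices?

Removing C increases the component count from 1 to 2, so C is a cut vertex.
By contrast removing E leaves 1 component; it is not a cut vertex. No other vertex is a cut vertex either.

C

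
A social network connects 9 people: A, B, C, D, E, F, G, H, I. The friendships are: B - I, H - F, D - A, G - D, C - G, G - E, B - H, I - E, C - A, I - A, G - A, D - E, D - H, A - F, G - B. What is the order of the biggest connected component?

9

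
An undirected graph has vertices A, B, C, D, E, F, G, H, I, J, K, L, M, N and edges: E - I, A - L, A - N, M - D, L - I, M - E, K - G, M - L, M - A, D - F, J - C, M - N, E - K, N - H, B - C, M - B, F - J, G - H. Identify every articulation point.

M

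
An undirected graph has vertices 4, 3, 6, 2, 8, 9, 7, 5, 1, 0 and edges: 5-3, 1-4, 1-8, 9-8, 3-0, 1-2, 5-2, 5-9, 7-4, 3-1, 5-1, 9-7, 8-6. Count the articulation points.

2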